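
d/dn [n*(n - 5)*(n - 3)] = 3*n^2 - 16*n + 15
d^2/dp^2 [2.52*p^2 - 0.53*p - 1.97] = 5.04000000000000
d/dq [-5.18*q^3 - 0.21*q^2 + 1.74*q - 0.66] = -15.54*q^2 - 0.42*q + 1.74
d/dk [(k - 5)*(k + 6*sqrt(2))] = 2*k - 5 + 6*sqrt(2)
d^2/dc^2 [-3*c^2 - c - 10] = -6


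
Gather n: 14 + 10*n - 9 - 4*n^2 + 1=-4*n^2 + 10*n + 6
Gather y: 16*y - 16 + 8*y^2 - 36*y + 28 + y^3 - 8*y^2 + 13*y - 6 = y^3 - 7*y + 6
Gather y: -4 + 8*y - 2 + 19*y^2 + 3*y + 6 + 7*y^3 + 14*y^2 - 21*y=7*y^3 + 33*y^2 - 10*y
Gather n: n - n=0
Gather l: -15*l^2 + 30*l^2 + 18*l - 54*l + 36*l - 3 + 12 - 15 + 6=15*l^2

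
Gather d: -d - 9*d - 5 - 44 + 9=-10*d - 40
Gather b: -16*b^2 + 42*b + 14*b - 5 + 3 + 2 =-16*b^2 + 56*b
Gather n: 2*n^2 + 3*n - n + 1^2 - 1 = 2*n^2 + 2*n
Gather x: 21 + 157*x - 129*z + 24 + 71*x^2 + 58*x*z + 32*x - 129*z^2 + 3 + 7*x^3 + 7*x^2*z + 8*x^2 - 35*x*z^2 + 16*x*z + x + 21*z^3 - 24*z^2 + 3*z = 7*x^3 + x^2*(7*z + 79) + x*(-35*z^2 + 74*z + 190) + 21*z^3 - 153*z^2 - 126*z + 48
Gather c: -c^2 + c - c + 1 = 1 - c^2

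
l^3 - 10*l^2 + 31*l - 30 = (l - 5)*(l - 3)*(l - 2)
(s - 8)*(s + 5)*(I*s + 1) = I*s^3 + s^2 - 3*I*s^2 - 3*s - 40*I*s - 40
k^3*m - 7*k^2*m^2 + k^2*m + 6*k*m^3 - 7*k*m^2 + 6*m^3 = (k - 6*m)*(k - m)*(k*m + m)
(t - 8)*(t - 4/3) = t^2 - 28*t/3 + 32/3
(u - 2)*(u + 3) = u^2 + u - 6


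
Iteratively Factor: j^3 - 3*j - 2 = (j - 2)*(j^2 + 2*j + 1) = (j - 2)*(j + 1)*(j + 1)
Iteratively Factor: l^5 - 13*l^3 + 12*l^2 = (l - 3)*(l^4 + 3*l^3 - 4*l^2) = l*(l - 3)*(l^3 + 3*l^2 - 4*l) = l*(l - 3)*(l - 1)*(l^2 + 4*l) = l*(l - 3)*(l - 1)*(l + 4)*(l)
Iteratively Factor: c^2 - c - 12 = (c + 3)*(c - 4)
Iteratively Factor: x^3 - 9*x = (x)*(x^2 - 9) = x*(x - 3)*(x + 3)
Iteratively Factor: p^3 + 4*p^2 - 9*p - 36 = (p - 3)*(p^2 + 7*p + 12) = (p - 3)*(p + 3)*(p + 4)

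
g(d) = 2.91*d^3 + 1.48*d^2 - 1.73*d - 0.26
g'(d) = 8.73*d^2 + 2.96*d - 1.73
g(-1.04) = -0.13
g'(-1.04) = 4.63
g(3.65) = 154.65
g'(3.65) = 125.38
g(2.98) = 84.74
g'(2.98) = 84.62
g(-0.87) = 0.45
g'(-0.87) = 2.30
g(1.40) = 8.20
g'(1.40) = 19.52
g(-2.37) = -26.58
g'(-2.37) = 40.29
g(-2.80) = -47.69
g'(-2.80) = 58.43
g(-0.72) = 0.67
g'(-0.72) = 0.66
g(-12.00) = -4794.86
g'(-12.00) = 1219.87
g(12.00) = 5220.58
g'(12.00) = 1290.91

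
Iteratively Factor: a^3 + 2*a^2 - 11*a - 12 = (a + 4)*(a^2 - 2*a - 3) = (a + 1)*(a + 4)*(a - 3)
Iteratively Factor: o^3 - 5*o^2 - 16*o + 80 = (o + 4)*(o^2 - 9*o + 20) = (o - 4)*(o + 4)*(o - 5)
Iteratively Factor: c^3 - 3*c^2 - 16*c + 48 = (c - 3)*(c^2 - 16) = (c - 3)*(c + 4)*(c - 4)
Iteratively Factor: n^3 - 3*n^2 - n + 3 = (n - 1)*(n^2 - 2*n - 3) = (n - 3)*(n - 1)*(n + 1)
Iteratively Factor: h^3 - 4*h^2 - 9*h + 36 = (h + 3)*(h^2 - 7*h + 12) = (h - 4)*(h + 3)*(h - 3)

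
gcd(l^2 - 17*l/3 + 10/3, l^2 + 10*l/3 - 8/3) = l - 2/3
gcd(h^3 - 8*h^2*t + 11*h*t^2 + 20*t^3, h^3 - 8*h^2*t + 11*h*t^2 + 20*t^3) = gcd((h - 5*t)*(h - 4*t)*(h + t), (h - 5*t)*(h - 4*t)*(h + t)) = h^3 - 8*h^2*t + 11*h*t^2 + 20*t^3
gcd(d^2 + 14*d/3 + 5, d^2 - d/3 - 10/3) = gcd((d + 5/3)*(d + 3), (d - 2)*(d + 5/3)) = d + 5/3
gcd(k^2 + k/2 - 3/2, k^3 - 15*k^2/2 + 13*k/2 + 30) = k + 3/2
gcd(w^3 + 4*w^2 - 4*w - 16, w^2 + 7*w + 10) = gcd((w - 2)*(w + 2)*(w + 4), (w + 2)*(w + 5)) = w + 2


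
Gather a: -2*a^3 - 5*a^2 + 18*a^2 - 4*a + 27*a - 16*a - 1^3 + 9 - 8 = -2*a^3 + 13*a^2 + 7*a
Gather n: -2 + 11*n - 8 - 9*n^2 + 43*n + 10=-9*n^2 + 54*n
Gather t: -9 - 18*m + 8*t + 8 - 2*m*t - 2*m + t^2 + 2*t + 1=-20*m + t^2 + t*(10 - 2*m)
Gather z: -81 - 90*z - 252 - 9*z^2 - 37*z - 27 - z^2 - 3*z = -10*z^2 - 130*z - 360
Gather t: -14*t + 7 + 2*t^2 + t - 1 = 2*t^2 - 13*t + 6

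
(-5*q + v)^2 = 25*q^2 - 10*q*v + v^2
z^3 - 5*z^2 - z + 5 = (z - 5)*(z - 1)*(z + 1)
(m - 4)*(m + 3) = m^2 - m - 12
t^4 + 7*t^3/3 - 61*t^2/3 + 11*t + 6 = (t - 3)*(t - 1)*(t + 1/3)*(t + 6)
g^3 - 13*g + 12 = (g - 3)*(g - 1)*(g + 4)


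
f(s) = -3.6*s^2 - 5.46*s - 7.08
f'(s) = -7.2*s - 5.46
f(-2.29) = -13.46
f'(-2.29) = 11.03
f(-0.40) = -5.47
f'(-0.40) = -2.58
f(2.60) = -45.61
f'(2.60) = -24.18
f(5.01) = -124.79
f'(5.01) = -41.53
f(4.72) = -113.05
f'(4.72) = -39.44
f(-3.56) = -33.27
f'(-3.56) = 20.17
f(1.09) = -17.31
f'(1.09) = -13.31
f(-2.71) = -18.72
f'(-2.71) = 14.05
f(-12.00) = -459.96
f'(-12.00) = 80.94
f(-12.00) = -459.96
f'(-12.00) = 80.94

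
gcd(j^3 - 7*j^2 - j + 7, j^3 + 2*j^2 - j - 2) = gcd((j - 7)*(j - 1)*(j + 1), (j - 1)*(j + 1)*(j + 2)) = j^2 - 1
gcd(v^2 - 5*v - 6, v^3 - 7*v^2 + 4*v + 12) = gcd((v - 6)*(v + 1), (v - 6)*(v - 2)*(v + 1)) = v^2 - 5*v - 6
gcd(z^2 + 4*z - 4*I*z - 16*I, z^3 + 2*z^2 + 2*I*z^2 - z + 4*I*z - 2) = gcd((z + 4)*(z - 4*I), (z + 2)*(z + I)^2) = 1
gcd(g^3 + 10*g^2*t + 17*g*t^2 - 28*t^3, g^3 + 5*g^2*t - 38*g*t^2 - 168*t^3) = g^2 + 11*g*t + 28*t^2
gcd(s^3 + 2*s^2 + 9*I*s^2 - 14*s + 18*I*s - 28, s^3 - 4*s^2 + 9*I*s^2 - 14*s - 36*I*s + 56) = s^2 + 9*I*s - 14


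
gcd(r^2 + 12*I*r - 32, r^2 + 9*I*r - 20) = r + 4*I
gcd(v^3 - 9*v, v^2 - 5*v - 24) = v + 3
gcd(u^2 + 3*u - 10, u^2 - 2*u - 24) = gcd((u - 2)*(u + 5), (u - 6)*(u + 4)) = 1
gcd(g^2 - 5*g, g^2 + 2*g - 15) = 1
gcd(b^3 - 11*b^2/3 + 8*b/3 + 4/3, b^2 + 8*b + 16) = 1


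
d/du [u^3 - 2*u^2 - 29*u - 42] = 3*u^2 - 4*u - 29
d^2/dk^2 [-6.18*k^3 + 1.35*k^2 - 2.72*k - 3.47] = 2.7 - 37.08*k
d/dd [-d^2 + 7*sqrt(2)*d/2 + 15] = -2*d + 7*sqrt(2)/2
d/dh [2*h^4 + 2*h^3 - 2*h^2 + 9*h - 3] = 8*h^3 + 6*h^2 - 4*h + 9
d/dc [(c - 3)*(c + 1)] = 2*c - 2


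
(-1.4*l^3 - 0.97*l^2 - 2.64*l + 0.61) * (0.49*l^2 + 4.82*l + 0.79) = -0.686*l^5 - 7.2233*l^4 - 7.075*l^3 - 13.1922*l^2 + 0.8546*l + 0.4819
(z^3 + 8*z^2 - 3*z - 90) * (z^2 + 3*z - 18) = z^5 + 11*z^4 + 3*z^3 - 243*z^2 - 216*z + 1620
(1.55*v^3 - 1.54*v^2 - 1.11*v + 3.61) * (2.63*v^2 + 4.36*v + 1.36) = 4.0765*v^5 + 2.7078*v^4 - 7.5257*v^3 + 2.5603*v^2 + 14.23*v + 4.9096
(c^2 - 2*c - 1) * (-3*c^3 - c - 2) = -3*c^5 + 6*c^4 + 2*c^3 + 5*c + 2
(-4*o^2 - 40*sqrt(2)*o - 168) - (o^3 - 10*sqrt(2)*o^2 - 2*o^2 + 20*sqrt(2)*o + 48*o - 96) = -o^3 - 2*o^2 + 10*sqrt(2)*o^2 - 60*sqrt(2)*o - 48*o - 72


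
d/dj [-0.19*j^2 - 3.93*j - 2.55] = -0.38*j - 3.93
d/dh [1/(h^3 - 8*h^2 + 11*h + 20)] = (-3*h^2 + 16*h - 11)/(h^3 - 8*h^2 + 11*h + 20)^2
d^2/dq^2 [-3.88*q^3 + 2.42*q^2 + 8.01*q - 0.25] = 4.84 - 23.28*q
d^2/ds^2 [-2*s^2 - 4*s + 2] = -4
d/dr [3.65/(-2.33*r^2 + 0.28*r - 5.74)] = (17.009*r - 1.022)/(2.33*r^2 - 0.28*r + 5.74)^2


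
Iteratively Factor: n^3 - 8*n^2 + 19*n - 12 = (n - 1)*(n^2 - 7*n + 12) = (n - 4)*(n - 1)*(n - 3)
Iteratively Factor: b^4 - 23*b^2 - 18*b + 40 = (b - 5)*(b^3 + 5*b^2 + 2*b - 8) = (b - 5)*(b - 1)*(b^2 + 6*b + 8) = (b - 5)*(b - 1)*(b + 4)*(b + 2)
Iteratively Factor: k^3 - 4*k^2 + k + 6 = (k - 2)*(k^2 - 2*k - 3) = (k - 2)*(k + 1)*(k - 3)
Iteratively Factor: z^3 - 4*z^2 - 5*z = (z + 1)*(z^2 - 5*z) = z*(z + 1)*(z - 5)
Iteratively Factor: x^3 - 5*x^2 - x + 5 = (x + 1)*(x^2 - 6*x + 5) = (x - 5)*(x + 1)*(x - 1)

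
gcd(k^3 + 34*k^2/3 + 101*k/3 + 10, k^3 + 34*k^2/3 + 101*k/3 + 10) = k^3 + 34*k^2/3 + 101*k/3 + 10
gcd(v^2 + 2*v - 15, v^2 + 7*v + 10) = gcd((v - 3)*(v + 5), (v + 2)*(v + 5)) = v + 5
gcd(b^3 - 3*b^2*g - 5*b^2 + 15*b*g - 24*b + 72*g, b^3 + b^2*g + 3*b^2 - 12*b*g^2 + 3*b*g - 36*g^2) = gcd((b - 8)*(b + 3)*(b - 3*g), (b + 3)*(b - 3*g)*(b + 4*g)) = b^2 - 3*b*g + 3*b - 9*g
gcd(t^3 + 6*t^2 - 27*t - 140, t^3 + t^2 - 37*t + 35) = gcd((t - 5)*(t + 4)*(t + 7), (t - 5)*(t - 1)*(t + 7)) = t^2 + 2*t - 35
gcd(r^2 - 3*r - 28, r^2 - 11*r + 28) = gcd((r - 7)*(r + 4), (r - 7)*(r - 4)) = r - 7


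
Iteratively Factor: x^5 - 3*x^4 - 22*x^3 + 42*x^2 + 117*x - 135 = (x + 3)*(x^4 - 6*x^3 - 4*x^2 + 54*x - 45) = (x - 1)*(x + 3)*(x^3 - 5*x^2 - 9*x + 45) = (x - 5)*(x - 1)*(x + 3)*(x^2 - 9) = (x - 5)*(x - 3)*(x - 1)*(x + 3)*(x + 3)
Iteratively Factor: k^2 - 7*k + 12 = (k - 4)*(k - 3)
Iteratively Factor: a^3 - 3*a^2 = (a)*(a^2 - 3*a) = a^2*(a - 3)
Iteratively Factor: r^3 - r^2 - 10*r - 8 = (r - 4)*(r^2 + 3*r + 2) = (r - 4)*(r + 2)*(r + 1)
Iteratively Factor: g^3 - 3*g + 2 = (g + 2)*(g^2 - 2*g + 1) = (g - 1)*(g + 2)*(g - 1)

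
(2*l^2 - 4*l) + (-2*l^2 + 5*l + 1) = l + 1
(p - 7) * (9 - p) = -p^2 + 16*p - 63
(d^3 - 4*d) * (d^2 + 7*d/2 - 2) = d^5 + 7*d^4/2 - 6*d^3 - 14*d^2 + 8*d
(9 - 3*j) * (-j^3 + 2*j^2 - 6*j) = 3*j^4 - 15*j^3 + 36*j^2 - 54*j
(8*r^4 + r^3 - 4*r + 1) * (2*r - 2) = 16*r^5 - 14*r^4 - 2*r^3 - 8*r^2 + 10*r - 2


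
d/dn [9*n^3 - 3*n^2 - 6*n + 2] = 27*n^2 - 6*n - 6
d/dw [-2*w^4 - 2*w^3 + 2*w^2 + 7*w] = -8*w^3 - 6*w^2 + 4*w + 7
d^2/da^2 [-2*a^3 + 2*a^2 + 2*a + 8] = 4 - 12*a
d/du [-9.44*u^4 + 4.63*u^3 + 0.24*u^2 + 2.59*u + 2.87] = -37.76*u^3 + 13.89*u^2 + 0.48*u + 2.59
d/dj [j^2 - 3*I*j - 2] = 2*j - 3*I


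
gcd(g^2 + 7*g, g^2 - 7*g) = g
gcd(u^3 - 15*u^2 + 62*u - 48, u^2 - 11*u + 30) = u - 6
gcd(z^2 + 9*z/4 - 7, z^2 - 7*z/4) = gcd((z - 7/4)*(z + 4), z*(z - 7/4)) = z - 7/4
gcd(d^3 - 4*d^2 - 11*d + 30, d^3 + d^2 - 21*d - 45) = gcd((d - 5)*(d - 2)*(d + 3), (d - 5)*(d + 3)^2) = d^2 - 2*d - 15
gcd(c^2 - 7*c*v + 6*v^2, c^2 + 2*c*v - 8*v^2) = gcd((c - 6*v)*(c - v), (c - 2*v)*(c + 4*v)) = 1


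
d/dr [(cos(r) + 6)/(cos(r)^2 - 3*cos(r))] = (sin(r) - 18*sin(r)/cos(r)^2 + 12*tan(r))/(cos(r) - 3)^2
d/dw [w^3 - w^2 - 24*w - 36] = 3*w^2 - 2*w - 24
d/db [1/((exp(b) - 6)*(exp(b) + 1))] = (5 - 2*exp(b))*exp(b)/(exp(4*b) - 10*exp(3*b) + 13*exp(2*b) + 60*exp(b) + 36)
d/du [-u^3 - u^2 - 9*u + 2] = -3*u^2 - 2*u - 9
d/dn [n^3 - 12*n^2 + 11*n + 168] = 3*n^2 - 24*n + 11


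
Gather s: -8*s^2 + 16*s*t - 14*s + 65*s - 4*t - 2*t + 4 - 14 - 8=-8*s^2 + s*(16*t + 51) - 6*t - 18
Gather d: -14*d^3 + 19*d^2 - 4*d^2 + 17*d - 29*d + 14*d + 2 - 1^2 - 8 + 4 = -14*d^3 + 15*d^2 + 2*d - 3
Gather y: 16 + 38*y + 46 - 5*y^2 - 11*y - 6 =-5*y^2 + 27*y + 56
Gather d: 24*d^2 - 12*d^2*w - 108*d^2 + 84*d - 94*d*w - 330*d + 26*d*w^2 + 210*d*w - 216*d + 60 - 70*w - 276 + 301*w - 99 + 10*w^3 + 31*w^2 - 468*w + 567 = d^2*(-12*w - 84) + d*(26*w^2 + 116*w - 462) + 10*w^3 + 31*w^2 - 237*w + 252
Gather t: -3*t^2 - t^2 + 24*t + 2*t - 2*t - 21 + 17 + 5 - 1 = -4*t^2 + 24*t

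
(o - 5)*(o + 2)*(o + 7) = o^3 + 4*o^2 - 31*o - 70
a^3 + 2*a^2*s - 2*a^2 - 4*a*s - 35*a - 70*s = (a - 7)*(a + 5)*(a + 2*s)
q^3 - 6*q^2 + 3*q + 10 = (q - 5)*(q - 2)*(q + 1)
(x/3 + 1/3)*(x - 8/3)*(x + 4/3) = x^3/3 - x^2/9 - 44*x/27 - 32/27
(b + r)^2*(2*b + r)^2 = 4*b^4 + 12*b^3*r + 13*b^2*r^2 + 6*b*r^3 + r^4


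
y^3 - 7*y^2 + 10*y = y*(y - 5)*(y - 2)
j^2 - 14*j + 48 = (j - 8)*(j - 6)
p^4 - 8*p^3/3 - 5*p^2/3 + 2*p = p*(p - 3)*(p - 2/3)*(p + 1)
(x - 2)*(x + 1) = x^2 - x - 2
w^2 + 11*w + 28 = (w + 4)*(w + 7)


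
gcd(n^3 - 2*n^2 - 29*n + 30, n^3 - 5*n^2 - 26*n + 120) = n^2 - n - 30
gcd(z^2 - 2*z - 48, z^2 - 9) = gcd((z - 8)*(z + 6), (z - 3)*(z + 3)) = 1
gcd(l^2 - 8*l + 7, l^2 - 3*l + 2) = l - 1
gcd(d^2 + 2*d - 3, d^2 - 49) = 1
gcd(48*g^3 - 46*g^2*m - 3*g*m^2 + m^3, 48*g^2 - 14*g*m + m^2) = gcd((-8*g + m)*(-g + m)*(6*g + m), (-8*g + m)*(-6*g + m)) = 8*g - m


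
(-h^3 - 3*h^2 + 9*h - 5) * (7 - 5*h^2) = 5*h^5 + 15*h^4 - 52*h^3 + 4*h^2 + 63*h - 35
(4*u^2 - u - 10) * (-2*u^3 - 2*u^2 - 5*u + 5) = -8*u^5 - 6*u^4 + 2*u^3 + 45*u^2 + 45*u - 50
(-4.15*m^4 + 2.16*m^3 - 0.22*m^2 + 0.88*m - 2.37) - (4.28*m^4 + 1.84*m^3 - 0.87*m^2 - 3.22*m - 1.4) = -8.43*m^4 + 0.32*m^3 + 0.65*m^2 + 4.1*m - 0.97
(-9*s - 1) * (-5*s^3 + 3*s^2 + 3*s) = 45*s^4 - 22*s^3 - 30*s^2 - 3*s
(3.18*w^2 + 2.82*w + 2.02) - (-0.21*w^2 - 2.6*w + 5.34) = 3.39*w^2 + 5.42*w - 3.32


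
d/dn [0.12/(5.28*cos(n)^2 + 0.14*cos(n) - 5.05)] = (1.2672*cos(n) + 0.0168)*sin(n)/(5.28*cos(n)^2 + 0.14*cos(n) - 5.05)^2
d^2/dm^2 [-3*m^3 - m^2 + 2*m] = -18*m - 2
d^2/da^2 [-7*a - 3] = 0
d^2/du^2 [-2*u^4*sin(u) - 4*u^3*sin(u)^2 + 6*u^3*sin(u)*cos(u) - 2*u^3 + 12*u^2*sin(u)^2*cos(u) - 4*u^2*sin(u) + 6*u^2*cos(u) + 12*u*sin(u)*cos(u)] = 2*u^4*sin(u) - 12*u^3*sin(2*u) - 16*u^3*cos(u) - 8*u^3*cos(2*u) - 20*u^2*sin(u) - 24*u^2*sin(2*u) - 9*u^2*cos(u) + 36*u^2*cos(2*u) + 27*u^2*cos(3*u) - 36*u*sin(u) - 6*u*sin(2*u) + 36*u*sin(3*u) - 16*u*cos(u) + 12*u*cos(2*u) - 24*u - 8*sin(u) + 18*cos(u) + 24*cos(2*u) - 6*cos(3*u)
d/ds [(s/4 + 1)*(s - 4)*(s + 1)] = 3*s^2/4 + s/2 - 4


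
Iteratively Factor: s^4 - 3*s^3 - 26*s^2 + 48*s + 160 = (s - 5)*(s^3 + 2*s^2 - 16*s - 32) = (s - 5)*(s + 2)*(s^2 - 16) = (s - 5)*(s + 2)*(s + 4)*(s - 4)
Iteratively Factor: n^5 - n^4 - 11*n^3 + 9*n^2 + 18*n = (n + 1)*(n^4 - 2*n^3 - 9*n^2 + 18*n) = (n - 2)*(n + 1)*(n^3 - 9*n) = n*(n - 2)*(n + 1)*(n^2 - 9) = n*(n - 3)*(n - 2)*(n + 1)*(n + 3)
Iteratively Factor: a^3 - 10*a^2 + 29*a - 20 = (a - 4)*(a^2 - 6*a + 5) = (a - 5)*(a - 4)*(a - 1)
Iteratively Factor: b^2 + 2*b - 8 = (b + 4)*(b - 2)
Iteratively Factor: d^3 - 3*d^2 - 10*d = (d)*(d^2 - 3*d - 10) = d*(d + 2)*(d - 5)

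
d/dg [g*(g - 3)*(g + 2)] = 3*g^2 - 2*g - 6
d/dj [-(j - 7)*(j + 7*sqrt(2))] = -2*j - 7*sqrt(2) + 7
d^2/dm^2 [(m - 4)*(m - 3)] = 2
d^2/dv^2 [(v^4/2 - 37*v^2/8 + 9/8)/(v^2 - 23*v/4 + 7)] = (64*v^6 - 1104*v^5 + 7692*v^4 - 24012*v^3 + 31680*v^2 - 2484*v - 25255)/(64*v^6 - 1104*v^5 + 7692*v^4 - 27623*v^3 + 53844*v^2 - 54096*v + 21952)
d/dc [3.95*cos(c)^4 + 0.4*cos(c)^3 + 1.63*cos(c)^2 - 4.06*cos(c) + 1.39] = (-15.8*cos(c)^3 - 1.2*cos(c)^2 - 3.26*cos(c) + 4.06)*sin(c)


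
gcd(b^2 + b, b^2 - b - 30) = 1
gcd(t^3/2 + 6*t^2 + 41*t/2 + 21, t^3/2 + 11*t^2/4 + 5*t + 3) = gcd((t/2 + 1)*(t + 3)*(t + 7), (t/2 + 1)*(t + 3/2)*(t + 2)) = t + 2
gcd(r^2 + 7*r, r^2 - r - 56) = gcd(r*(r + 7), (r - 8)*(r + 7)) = r + 7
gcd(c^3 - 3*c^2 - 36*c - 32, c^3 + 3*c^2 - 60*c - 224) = c^2 - 4*c - 32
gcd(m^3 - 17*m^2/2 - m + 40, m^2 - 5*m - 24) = m - 8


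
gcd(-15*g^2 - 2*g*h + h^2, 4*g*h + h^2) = 1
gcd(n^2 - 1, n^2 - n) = n - 1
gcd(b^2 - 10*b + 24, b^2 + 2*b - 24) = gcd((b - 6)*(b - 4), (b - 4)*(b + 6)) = b - 4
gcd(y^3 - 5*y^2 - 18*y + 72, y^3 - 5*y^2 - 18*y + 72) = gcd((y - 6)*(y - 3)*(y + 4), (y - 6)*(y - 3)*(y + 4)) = y^3 - 5*y^2 - 18*y + 72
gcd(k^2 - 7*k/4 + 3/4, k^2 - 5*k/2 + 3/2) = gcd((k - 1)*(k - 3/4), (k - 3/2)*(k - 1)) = k - 1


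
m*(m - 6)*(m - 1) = m^3 - 7*m^2 + 6*m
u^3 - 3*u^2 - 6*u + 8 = (u - 4)*(u - 1)*(u + 2)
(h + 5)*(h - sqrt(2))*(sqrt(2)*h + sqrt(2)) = sqrt(2)*h^3 - 2*h^2 + 6*sqrt(2)*h^2 - 12*h + 5*sqrt(2)*h - 10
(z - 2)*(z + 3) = z^2 + z - 6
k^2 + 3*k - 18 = (k - 3)*(k + 6)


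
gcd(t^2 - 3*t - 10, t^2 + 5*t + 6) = t + 2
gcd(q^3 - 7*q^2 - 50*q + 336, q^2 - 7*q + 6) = q - 6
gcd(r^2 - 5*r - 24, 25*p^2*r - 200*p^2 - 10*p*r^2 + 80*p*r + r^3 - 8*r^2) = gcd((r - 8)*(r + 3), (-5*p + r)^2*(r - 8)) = r - 8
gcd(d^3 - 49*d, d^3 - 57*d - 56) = d + 7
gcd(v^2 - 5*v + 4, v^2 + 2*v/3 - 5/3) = v - 1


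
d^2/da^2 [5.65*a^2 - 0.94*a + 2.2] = 11.3000000000000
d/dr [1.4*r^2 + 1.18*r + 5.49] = 2.8*r + 1.18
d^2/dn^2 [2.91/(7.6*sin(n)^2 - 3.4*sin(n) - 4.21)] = (672.3264*sin(n)^4 - 225.5832*sin(n)^3 - 602.41656*sin(n)^2 + 409.51266*sin(n) - 253.49592)/(-7.6*sin(n)^2 + 3.4*sin(n) + 4.21)^3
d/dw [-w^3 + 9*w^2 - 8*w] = -3*w^2 + 18*w - 8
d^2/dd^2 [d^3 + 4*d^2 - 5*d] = 6*d + 8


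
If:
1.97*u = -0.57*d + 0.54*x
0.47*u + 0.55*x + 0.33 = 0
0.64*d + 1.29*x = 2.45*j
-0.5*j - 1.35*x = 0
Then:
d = 1.73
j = 0.38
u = -0.54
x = -0.14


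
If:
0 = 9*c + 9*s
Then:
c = -s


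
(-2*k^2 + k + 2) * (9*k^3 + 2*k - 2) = -18*k^5 + 9*k^4 + 14*k^3 + 6*k^2 + 2*k - 4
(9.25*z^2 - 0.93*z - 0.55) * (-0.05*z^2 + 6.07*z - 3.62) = -0.4625*z^4 + 56.194*z^3 - 39.1026*z^2 + 0.0281000000000002*z + 1.991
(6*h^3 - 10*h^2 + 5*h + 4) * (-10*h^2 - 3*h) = -60*h^5 + 82*h^4 - 20*h^3 - 55*h^2 - 12*h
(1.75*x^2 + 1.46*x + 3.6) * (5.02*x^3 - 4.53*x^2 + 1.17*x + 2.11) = 8.785*x^5 - 0.598300000000001*x^4 + 13.5057*x^3 - 10.9073*x^2 + 7.2926*x + 7.596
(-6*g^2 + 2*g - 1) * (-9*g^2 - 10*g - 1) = 54*g^4 + 42*g^3 - 5*g^2 + 8*g + 1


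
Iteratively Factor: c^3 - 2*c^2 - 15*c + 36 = (c + 4)*(c^2 - 6*c + 9) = (c - 3)*(c + 4)*(c - 3)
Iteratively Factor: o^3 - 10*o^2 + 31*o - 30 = (o - 3)*(o^2 - 7*o + 10) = (o - 5)*(o - 3)*(o - 2)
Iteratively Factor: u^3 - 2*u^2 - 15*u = (u)*(u^2 - 2*u - 15) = u*(u + 3)*(u - 5)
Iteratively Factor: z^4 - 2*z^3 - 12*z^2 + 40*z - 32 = (z - 2)*(z^3 - 12*z + 16) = (z - 2)^2*(z^2 + 2*z - 8) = (z - 2)^2*(z + 4)*(z - 2)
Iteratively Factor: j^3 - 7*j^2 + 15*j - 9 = (j - 3)*(j^2 - 4*j + 3) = (j - 3)*(j - 1)*(j - 3)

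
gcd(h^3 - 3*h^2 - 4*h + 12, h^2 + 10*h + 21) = 1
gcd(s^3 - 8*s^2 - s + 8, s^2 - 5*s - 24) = s - 8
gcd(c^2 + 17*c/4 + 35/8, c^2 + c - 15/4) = c + 5/2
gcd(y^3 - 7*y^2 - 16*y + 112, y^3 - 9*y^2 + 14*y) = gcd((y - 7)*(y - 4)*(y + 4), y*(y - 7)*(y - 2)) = y - 7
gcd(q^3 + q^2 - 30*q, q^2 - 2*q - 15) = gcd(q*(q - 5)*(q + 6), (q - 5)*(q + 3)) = q - 5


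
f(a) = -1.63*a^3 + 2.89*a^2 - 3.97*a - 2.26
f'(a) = -4.89*a^2 + 5.78*a - 3.97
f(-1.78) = 23.16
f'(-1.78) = -29.75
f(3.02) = -32.79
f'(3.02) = -31.11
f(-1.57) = 17.40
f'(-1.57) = -25.10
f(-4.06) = 170.58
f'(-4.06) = -108.04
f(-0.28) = -0.89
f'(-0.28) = -5.97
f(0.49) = -3.70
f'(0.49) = -2.31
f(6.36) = -329.94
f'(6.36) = -165.01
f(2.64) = -22.59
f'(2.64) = -22.79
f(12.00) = -2450.38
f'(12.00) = -638.77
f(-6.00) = 477.68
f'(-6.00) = -214.69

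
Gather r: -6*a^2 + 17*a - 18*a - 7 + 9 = -6*a^2 - a + 2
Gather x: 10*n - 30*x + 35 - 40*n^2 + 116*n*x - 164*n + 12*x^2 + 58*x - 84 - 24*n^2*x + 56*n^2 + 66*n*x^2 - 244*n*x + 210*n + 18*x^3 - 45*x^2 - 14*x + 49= 16*n^2 + 56*n + 18*x^3 + x^2*(66*n - 33) + x*(-24*n^2 - 128*n + 14)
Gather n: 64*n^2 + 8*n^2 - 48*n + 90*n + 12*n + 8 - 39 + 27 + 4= 72*n^2 + 54*n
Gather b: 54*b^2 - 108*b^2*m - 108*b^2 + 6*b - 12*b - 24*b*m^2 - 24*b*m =b^2*(-108*m - 54) + b*(-24*m^2 - 24*m - 6)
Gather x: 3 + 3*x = 3*x + 3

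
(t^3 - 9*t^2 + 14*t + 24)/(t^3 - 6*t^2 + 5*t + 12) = (t - 6)/(t - 3)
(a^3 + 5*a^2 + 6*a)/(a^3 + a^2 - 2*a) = (a + 3)/(a - 1)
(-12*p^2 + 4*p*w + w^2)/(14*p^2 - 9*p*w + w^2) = (-6*p - w)/(7*p - w)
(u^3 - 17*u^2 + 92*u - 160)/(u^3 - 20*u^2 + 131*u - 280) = (u - 4)/(u - 7)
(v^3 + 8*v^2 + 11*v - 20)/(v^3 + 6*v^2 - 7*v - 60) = (v - 1)/(v - 3)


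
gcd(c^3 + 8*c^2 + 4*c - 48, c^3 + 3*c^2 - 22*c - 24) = c + 6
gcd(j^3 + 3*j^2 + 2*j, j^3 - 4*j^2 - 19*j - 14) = j^2 + 3*j + 2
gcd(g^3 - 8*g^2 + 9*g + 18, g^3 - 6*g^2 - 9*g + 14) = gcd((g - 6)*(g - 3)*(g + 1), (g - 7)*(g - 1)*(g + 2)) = 1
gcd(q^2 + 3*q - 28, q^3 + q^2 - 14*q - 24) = q - 4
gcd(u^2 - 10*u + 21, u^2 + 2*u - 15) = u - 3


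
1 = 1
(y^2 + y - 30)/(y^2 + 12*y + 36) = (y - 5)/(y + 6)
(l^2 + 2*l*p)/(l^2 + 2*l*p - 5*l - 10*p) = l/(l - 5)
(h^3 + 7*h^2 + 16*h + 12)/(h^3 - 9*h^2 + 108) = (h^2 + 4*h + 4)/(h^2 - 12*h + 36)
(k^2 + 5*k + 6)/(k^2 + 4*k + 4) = (k + 3)/(k + 2)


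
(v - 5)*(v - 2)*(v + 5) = v^3 - 2*v^2 - 25*v + 50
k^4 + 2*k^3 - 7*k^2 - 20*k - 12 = (k - 3)*(k + 1)*(k + 2)^2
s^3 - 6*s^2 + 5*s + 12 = (s - 4)*(s - 3)*(s + 1)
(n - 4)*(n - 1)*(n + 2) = n^3 - 3*n^2 - 6*n + 8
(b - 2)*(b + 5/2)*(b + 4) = b^3 + 9*b^2/2 - 3*b - 20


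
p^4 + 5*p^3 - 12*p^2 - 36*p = p*(p - 3)*(p + 2)*(p + 6)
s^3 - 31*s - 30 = (s - 6)*(s + 1)*(s + 5)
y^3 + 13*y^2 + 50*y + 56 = (y + 2)*(y + 4)*(y + 7)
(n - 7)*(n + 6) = n^2 - n - 42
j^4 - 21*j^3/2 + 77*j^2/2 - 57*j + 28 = (j - 4)*(j - 7/2)*(j - 2)*(j - 1)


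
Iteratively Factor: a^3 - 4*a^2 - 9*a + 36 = (a - 4)*(a^2 - 9) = (a - 4)*(a - 3)*(a + 3)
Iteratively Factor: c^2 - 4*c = (c)*(c - 4)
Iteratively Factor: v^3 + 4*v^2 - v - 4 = (v + 1)*(v^2 + 3*v - 4) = (v - 1)*(v + 1)*(v + 4)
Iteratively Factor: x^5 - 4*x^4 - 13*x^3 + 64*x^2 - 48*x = (x + 4)*(x^4 - 8*x^3 + 19*x^2 - 12*x) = (x - 3)*(x + 4)*(x^3 - 5*x^2 + 4*x) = x*(x - 3)*(x + 4)*(x^2 - 5*x + 4) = x*(x - 3)*(x - 1)*(x + 4)*(x - 4)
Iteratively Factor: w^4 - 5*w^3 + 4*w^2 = (w - 1)*(w^3 - 4*w^2) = w*(w - 1)*(w^2 - 4*w) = w*(w - 4)*(w - 1)*(w)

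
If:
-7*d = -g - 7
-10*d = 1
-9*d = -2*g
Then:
No Solution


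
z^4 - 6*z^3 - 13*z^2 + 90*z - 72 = (z - 6)*(z - 3)*(z - 1)*(z + 4)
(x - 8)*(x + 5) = x^2 - 3*x - 40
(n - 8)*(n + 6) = n^2 - 2*n - 48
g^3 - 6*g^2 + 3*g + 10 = (g - 5)*(g - 2)*(g + 1)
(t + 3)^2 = t^2 + 6*t + 9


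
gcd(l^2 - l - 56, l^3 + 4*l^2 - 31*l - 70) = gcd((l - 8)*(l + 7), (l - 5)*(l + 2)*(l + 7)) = l + 7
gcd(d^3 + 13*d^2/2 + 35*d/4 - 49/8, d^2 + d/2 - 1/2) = d - 1/2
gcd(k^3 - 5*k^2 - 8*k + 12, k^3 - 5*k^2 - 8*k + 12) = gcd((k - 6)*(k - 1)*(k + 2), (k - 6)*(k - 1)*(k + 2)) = k^3 - 5*k^2 - 8*k + 12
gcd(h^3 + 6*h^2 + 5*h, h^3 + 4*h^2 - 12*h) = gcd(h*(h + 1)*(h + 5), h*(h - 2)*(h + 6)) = h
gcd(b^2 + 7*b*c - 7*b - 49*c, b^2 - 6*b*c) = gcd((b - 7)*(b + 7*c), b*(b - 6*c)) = 1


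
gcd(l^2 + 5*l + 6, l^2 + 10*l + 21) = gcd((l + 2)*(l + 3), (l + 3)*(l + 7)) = l + 3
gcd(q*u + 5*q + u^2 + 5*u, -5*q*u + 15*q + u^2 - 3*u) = 1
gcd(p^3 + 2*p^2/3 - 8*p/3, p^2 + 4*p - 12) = 1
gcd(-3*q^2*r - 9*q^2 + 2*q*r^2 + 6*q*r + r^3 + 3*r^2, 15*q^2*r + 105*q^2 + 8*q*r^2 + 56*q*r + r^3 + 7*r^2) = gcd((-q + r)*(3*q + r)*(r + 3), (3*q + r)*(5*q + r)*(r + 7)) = 3*q + r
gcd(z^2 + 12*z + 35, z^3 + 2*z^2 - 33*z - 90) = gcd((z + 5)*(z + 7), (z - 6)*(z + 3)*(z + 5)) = z + 5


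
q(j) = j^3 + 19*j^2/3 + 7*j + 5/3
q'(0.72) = 17.68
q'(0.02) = 7.25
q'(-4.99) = 18.49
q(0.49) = 6.73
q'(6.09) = 195.40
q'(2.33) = 52.80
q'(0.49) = 13.93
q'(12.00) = 591.00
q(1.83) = 41.81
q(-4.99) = 0.19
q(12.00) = 2725.67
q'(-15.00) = 492.00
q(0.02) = 1.81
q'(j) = 3*j^2 + 38*j/3 + 7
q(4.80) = 291.78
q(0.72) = 10.36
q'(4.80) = 136.92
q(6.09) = 505.05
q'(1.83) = 40.23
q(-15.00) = -2053.33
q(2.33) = 65.01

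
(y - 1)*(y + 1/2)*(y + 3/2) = y^3 + y^2 - 5*y/4 - 3/4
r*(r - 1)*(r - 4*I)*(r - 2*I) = r^4 - r^3 - 6*I*r^3 - 8*r^2 + 6*I*r^2 + 8*r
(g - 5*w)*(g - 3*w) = g^2 - 8*g*w + 15*w^2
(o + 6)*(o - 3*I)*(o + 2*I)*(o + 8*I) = o^4 + 6*o^3 + 7*I*o^3 + 14*o^2 + 42*I*o^2 + 84*o + 48*I*o + 288*I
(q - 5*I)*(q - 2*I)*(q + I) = q^3 - 6*I*q^2 - 3*q - 10*I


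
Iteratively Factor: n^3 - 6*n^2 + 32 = (n + 2)*(n^2 - 8*n + 16) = (n - 4)*(n + 2)*(n - 4)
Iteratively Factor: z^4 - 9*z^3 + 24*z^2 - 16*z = (z)*(z^3 - 9*z^2 + 24*z - 16) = z*(z - 4)*(z^2 - 5*z + 4) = z*(z - 4)*(z - 1)*(z - 4)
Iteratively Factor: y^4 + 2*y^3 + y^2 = (y)*(y^3 + 2*y^2 + y) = y*(y + 1)*(y^2 + y) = y^2*(y + 1)*(y + 1)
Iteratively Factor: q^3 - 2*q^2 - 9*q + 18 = (q - 2)*(q^2 - 9) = (q - 2)*(q + 3)*(q - 3)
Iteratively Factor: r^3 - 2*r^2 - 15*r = (r - 5)*(r^2 + 3*r) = (r - 5)*(r + 3)*(r)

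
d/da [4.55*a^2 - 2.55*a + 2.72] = 9.1*a - 2.55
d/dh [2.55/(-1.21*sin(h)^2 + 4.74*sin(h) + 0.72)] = (6.171*sin(h) - 12.087)*cos(h)/(-1.21*sin(h)^2 + 4.74*sin(h) + 0.72)^2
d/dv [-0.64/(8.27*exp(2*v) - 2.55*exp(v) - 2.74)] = (10.5856*exp(v) - 1.632)*exp(v)/(-8.27*exp(2*v) + 2.55*exp(v) + 2.74)^2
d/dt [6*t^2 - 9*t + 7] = 12*t - 9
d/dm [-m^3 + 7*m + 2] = 7 - 3*m^2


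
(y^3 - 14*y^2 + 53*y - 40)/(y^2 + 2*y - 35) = (y^2 - 9*y + 8)/(y + 7)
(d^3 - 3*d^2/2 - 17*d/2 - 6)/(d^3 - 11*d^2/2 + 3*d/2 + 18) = (d + 1)/(d - 3)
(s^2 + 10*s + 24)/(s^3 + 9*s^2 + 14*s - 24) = 1/(s - 1)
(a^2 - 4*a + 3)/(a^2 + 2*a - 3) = (a - 3)/(a + 3)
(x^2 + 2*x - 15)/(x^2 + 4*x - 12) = (x^2 + 2*x - 15)/(x^2 + 4*x - 12)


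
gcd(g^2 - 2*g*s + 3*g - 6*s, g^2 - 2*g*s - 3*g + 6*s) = -g + 2*s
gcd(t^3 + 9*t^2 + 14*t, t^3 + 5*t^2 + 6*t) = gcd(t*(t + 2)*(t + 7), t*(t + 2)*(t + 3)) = t^2 + 2*t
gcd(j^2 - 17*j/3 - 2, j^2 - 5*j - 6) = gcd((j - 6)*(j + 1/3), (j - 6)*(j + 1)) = j - 6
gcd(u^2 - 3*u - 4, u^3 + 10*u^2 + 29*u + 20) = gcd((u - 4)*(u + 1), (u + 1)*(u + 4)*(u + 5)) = u + 1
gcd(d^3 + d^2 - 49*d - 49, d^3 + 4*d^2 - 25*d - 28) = d^2 + 8*d + 7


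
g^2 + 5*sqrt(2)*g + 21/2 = (g + 3*sqrt(2)/2)*(g + 7*sqrt(2)/2)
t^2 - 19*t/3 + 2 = (t - 6)*(t - 1/3)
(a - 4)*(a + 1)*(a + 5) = a^3 + 2*a^2 - 19*a - 20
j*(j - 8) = j^2 - 8*j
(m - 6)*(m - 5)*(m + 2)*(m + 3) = m^4 - 6*m^3 - 19*m^2 + 84*m + 180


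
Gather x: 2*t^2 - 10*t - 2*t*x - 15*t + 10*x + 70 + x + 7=2*t^2 - 25*t + x*(11 - 2*t) + 77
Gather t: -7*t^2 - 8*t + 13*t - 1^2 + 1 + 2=-7*t^2 + 5*t + 2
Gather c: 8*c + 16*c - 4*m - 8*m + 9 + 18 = 24*c - 12*m + 27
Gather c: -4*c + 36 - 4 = 32 - 4*c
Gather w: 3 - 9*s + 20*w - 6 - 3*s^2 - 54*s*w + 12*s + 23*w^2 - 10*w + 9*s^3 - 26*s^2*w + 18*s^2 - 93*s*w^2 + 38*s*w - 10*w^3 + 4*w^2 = 9*s^3 + 15*s^2 + 3*s - 10*w^3 + w^2*(27 - 93*s) + w*(-26*s^2 - 16*s + 10) - 3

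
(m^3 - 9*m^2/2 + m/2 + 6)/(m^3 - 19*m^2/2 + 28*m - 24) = (m + 1)/(m - 4)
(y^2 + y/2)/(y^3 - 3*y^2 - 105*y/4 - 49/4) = 2*y/(2*y^2 - 7*y - 49)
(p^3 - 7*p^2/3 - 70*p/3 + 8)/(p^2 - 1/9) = 3*(p^2 - 2*p - 24)/(3*p + 1)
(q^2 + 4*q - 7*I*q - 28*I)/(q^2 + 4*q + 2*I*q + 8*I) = (q - 7*I)/(q + 2*I)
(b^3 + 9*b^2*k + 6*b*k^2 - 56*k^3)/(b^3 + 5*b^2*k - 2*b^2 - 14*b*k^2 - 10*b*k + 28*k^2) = (b + 4*k)/(b - 2)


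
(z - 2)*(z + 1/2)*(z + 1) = z^3 - z^2/2 - 5*z/2 - 1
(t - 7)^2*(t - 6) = t^3 - 20*t^2 + 133*t - 294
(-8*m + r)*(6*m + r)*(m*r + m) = -48*m^3*r - 48*m^3 - 2*m^2*r^2 - 2*m^2*r + m*r^3 + m*r^2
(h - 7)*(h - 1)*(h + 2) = h^3 - 6*h^2 - 9*h + 14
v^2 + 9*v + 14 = (v + 2)*(v + 7)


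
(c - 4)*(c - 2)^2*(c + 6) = c^4 - 2*c^3 - 28*c^2 + 104*c - 96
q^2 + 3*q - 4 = (q - 1)*(q + 4)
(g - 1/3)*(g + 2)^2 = g^3 + 11*g^2/3 + 8*g/3 - 4/3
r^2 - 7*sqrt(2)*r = r*(r - 7*sqrt(2))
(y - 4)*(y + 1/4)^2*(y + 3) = y^4 - y^3/2 - 199*y^2/16 - 97*y/16 - 3/4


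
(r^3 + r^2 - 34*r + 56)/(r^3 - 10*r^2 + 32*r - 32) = (r + 7)/(r - 4)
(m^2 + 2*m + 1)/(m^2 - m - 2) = (m + 1)/(m - 2)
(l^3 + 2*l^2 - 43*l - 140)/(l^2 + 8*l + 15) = (l^2 - 3*l - 28)/(l + 3)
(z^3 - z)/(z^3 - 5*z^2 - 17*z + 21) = z*(z + 1)/(z^2 - 4*z - 21)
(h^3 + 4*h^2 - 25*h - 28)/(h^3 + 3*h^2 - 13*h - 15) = (h^2 + 3*h - 28)/(h^2 + 2*h - 15)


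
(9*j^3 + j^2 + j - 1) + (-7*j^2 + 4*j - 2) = 9*j^3 - 6*j^2 + 5*j - 3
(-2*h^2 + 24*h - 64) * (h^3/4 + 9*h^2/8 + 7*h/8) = -h^5/2 + 15*h^4/4 + 37*h^3/4 - 51*h^2 - 56*h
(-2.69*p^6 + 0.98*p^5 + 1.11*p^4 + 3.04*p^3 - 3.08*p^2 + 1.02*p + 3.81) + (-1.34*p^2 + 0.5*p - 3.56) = -2.69*p^6 + 0.98*p^5 + 1.11*p^4 + 3.04*p^3 - 4.42*p^2 + 1.52*p + 0.25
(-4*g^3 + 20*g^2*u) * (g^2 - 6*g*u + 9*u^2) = -4*g^5 + 44*g^4*u - 156*g^3*u^2 + 180*g^2*u^3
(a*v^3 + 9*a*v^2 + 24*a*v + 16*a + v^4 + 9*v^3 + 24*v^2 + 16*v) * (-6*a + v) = -6*a^2*v^3 - 54*a^2*v^2 - 144*a^2*v - 96*a^2 - 5*a*v^4 - 45*a*v^3 - 120*a*v^2 - 80*a*v + v^5 + 9*v^4 + 24*v^3 + 16*v^2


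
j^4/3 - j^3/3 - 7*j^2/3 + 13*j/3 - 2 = (j/3 + 1)*(j - 2)*(j - 1)^2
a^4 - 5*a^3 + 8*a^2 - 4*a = a*(a - 2)^2*(a - 1)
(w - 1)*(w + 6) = w^2 + 5*w - 6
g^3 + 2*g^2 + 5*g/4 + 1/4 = (g + 1/2)^2*(g + 1)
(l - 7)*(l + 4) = l^2 - 3*l - 28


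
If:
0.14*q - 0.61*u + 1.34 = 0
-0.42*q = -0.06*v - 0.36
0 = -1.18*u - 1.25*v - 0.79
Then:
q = 0.46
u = 2.30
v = -2.80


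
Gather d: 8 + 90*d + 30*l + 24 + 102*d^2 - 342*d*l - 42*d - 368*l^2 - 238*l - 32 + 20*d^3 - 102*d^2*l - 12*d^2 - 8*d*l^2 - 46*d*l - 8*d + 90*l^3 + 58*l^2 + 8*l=20*d^3 + d^2*(90 - 102*l) + d*(-8*l^2 - 388*l + 40) + 90*l^3 - 310*l^2 - 200*l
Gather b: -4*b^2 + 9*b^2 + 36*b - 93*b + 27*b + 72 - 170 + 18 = 5*b^2 - 30*b - 80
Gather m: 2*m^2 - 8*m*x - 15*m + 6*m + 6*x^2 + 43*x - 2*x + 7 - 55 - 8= 2*m^2 + m*(-8*x - 9) + 6*x^2 + 41*x - 56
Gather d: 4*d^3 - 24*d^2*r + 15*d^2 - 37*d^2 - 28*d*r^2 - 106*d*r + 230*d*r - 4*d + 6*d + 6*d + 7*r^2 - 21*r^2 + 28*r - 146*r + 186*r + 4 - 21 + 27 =4*d^3 + d^2*(-24*r - 22) + d*(-28*r^2 + 124*r + 8) - 14*r^2 + 68*r + 10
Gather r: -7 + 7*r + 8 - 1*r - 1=6*r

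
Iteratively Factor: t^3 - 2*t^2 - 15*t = (t)*(t^2 - 2*t - 15) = t*(t + 3)*(t - 5)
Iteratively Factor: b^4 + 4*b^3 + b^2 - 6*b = (b + 2)*(b^3 + 2*b^2 - 3*b) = b*(b + 2)*(b^2 + 2*b - 3) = b*(b + 2)*(b + 3)*(b - 1)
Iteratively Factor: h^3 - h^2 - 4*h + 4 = (h - 2)*(h^2 + h - 2) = (h - 2)*(h - 1)*(h + 2)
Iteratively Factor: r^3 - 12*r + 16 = (r - 2)*(r^2 + 2*r - 8) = (r - 2)*(r + 4)*(r - 2)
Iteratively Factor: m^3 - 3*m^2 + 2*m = (m - 2)*(m^2 - m) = (m - 2)*(m - 1)*(m)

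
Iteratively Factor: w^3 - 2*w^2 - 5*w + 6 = (w - 1)*(w^2 - w - 6) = (w - 1)*(w + 2)*(w - 3)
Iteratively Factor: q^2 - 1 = (q + 1)*(q - 1)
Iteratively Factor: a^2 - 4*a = (a)*(a - 4)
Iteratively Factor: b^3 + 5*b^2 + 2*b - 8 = (b + 4)*(b^2 + b - 2) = (b - 1)*(b + 4)*(b + 2)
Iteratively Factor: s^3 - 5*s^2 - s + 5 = (s - 1)*(s^2 - 4*s - 5) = (s - 1)*(s + 1)*(s - 5)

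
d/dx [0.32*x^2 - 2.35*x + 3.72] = 0.64*x - 2.35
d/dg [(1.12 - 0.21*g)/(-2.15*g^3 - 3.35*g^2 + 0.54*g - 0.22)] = (-0.903*g^3 + 6.5205*g^2 + 7.504*g - 0.5586)/(4.6225*g^6 + 14.405*g^5 + 8.9005*g^4 - 2.672*g^3 + 1.7656*g^2 - 0.2376*g + 0.0484)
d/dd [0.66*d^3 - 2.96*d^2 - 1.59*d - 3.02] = 1.98*d^2 - 5.92*d - 1.59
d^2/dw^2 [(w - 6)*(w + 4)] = 2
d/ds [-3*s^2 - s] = -6*s - 1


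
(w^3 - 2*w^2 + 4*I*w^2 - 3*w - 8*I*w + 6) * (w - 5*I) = w^4 - 2*w^3 - I*w^3 + 17*w^2 + 2*I*w^2 - 34*w + 15*I*w - 30*I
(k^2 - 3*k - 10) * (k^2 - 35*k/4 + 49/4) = k^4 - 47*k^3/4 + 57*k^2/2 + 203*k/4 - 245/2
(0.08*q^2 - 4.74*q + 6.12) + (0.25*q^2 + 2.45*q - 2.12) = 0.33*q^2 - 2.29*q + 4.0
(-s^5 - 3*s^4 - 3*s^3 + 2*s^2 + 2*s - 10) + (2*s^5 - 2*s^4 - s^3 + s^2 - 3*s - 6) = s^5 - 5*s^4 - 4*s^3 + 3*s^2 - s - 16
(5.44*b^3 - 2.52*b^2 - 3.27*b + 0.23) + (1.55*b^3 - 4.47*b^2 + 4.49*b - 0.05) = 6.99*b^3 - 6.99*b^2 + 1.22*b + 0.18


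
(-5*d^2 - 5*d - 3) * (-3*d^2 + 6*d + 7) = 15*d^4 - 15*d^3 - 56*d^2 - 53*d - 21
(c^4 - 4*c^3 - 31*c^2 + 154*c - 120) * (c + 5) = c^5 + c^4 - 51*c^3 - c^2 + 650*c - 600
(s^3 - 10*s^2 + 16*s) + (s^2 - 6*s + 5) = s^3 - 9*s^2 + 10*s + 5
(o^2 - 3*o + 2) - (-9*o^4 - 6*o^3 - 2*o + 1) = 9*o^4 + 6*o^3 + o^2 - o + 1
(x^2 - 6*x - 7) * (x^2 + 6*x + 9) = x^4 - 34*x^2 - 96*x - 63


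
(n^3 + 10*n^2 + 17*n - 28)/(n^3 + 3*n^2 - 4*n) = (n + 7)/n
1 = 1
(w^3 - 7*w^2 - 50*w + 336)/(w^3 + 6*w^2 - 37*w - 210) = (w - 8)/(w + 5)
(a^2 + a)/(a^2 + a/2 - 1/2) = 2*a/(2*a - 1)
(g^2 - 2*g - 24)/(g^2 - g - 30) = (g + 4)/(g + 5)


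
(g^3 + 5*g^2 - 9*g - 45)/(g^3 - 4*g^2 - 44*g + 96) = (g^3 + 5*g^2 - 9*g - 45)/(g^3 - 4*g^2 - 44*g + 96)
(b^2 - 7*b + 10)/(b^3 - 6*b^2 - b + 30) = (b - 2)/(b^2 - b - 6)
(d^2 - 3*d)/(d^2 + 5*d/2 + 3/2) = 2*d*(d - 3)/(2*d^2 + 5*d + 3)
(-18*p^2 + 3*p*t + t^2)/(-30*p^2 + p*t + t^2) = (3*p - t)/(5*p - t)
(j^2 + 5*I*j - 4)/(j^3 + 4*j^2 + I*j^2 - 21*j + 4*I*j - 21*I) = (j + 4*I)/(j^2 + 4*j - 21)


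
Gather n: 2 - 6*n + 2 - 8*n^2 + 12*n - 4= -8*n^2 + 6*n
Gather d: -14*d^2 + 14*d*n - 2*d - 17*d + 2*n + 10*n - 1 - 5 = -14*d^2 + d*(14*n - 19) + 12*n - 6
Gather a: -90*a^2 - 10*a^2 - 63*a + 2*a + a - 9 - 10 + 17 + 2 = -100*a^2 - 60*a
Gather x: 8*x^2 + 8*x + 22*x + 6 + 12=8*x^2 + 30*x + 18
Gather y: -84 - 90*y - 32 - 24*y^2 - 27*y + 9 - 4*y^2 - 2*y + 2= -28*y^2 - 119*y - 105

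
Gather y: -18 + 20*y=20*y - 18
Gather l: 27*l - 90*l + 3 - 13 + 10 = -63*l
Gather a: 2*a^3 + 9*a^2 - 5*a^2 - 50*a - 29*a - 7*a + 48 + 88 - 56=2*a^3 + 4*a^2 - 86*a + 80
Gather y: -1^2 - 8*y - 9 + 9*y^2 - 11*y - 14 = 9*y^2 - 19*y - 24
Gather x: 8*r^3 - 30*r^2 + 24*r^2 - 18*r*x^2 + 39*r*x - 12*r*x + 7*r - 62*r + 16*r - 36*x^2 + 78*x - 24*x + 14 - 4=8*r^3 - 6*r^2 - 39*r + x^2*(-18*r - 36) + x*(27*r + 54) + 10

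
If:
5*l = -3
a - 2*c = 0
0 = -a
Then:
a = 0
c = 0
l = -3/5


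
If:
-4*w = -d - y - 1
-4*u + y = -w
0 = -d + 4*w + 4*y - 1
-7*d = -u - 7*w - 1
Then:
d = 45/83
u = 8/83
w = 32/83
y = 0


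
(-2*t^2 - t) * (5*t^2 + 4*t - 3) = -10*t^4 - 13*t^3 + 2*t^2 + 3*t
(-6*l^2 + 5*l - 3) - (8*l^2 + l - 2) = -14*l^2 + 4*l - 1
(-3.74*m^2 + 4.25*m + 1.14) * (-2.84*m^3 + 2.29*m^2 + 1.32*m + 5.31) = 10.6216*m^5 - 20.6346*m^4 + 1.5581*m^3 - 11.6388*m^2 + 24.0723*m + 6.0534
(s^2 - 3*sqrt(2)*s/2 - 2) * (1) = s^2 - 3*sqrt(2)*s/2 - 2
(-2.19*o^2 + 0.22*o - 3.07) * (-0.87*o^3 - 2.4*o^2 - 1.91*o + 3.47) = 1.9053*o^5 + 5.0646*o^4 + 6.3258*o^3 - 0.651500000000001*o^2 + 6.6271*o - 10.6529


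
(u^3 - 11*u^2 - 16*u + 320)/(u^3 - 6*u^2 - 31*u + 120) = (u - 8)/(u - 3)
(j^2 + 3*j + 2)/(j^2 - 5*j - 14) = (j + 1)/(j - 7)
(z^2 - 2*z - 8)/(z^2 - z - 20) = (-z^2 + 2*z + 8)/(-z^2 + z + 20)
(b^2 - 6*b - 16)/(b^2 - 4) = (b - 8)/(b - 2)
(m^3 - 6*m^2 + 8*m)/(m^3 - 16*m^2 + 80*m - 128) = m*(m - 2)/(m^2 - 12*m + 32)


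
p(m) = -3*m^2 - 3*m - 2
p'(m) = -6*m - 3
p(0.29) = -3.12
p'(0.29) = -4.74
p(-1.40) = -3.68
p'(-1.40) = 5.40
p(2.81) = -34.12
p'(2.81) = -19.86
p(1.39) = -11.97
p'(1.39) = -11.34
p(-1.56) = -4.62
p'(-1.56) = 6.36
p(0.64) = -5.15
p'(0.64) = -6.84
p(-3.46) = -27.53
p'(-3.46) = 17.76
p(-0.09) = -1.75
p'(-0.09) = -2.46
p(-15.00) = -632.00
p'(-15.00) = 87.00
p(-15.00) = -632.00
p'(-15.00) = 87.00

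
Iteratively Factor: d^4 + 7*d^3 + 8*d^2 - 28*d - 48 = (d + 4)*(d^3 + 3*d^2 - 4*d - 12) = (d + 2)*(d + 4)*(d^2 + d - 6) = (d - 2)*(d + 2)*(d + 4)*(d + 3)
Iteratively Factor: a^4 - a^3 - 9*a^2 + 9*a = (a)*(a^3 - a^2 - 9*a + 9) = a*(a - 1)*(a^2 - 9) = a*(a - 3)*(a - 1)*(a + 3)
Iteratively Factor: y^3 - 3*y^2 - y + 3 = (y - 1)*(y^2 - 2*y - 3) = (y - 3)*(y - 1)*(y + 1)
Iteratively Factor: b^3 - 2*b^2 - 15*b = (b + 3)*(b^2 - 5*b) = b*(b + 3)*(b - 5)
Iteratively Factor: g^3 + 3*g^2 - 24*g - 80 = (g - 5)*(g^2 + 8*g + 16) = (g - 5)*(g + 4)*(g + 4)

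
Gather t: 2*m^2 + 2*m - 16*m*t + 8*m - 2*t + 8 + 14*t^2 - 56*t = 2*m^2 + 10*m + 14*t^2 + t*(-16*m - 58) + 8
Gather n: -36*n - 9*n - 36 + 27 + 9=-45*n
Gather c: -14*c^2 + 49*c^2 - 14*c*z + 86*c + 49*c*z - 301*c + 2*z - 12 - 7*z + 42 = 35*c^2 + c*(35*z - 215) - 5*z + 30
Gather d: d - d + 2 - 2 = 0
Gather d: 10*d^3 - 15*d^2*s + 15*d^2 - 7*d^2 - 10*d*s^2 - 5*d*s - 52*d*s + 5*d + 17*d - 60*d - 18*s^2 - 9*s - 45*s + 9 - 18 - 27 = 10*d^3 + d^2*(8 - 15*s) + d*(-10*s^2 - 57*s - 38) - 18*s^2 - 54*s - 36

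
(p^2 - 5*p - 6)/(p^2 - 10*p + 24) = (p + 1)/(p - 4)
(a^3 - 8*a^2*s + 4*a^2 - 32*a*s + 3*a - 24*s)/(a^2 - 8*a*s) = a + 4 + 3/a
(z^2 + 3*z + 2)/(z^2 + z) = (z + 2)/z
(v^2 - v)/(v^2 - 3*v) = (v - 1)/(v - 3)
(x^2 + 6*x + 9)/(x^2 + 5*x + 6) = (x + 3)/(x + 2)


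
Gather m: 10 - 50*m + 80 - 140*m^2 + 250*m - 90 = -140*m^2 + 200*m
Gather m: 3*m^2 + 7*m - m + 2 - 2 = 3*m^2 + 6*m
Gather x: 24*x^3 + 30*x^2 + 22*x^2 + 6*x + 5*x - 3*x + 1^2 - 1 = 24*x^3 + 52*x^2 + 8*x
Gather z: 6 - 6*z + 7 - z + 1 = 14 - 7*z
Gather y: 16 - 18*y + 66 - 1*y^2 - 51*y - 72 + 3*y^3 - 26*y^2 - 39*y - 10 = 3*y^3 - 27*y^2 - 108*y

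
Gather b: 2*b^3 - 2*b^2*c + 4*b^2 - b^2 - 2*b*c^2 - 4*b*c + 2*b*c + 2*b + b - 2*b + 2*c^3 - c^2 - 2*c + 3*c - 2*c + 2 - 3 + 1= 2*b^3 + b^2*(3 - 2*c) + b*(-2*c^2 - 2*c + 1) + 2*c^3 - c^2 - c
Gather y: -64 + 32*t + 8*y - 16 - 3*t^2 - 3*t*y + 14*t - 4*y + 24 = -3*t^2 + 46*t + y*(4 - 3*t) - 56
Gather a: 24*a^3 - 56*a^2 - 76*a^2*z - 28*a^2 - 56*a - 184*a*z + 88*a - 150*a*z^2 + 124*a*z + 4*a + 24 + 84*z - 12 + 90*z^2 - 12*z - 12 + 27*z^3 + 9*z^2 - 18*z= 24*a^3 + a^2*(-76*z - 84) + a*(-150*z^2 - 60*z + 36) + 27*z^3 + 99*z^2 + 54*z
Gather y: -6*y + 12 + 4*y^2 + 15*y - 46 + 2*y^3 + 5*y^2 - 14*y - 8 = 2*y^3 + 9*y^2 - 5*y - 42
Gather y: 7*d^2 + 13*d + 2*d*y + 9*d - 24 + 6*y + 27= 7*d^2 + 22*d + y*(2*d + 6) + 3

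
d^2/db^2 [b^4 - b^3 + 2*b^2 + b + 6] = 12*b^2 - 6*b + 4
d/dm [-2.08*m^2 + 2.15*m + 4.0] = 2.15 - 4.16*m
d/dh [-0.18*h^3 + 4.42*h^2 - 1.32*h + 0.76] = -0.54*h^2 + 8.84*h - 1.32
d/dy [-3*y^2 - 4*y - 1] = -6*y - 4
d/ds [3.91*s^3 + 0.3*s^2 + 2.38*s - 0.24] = 11.73*s^2 + 0.6*s + 2.38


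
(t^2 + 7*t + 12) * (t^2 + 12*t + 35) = t^4 + 19*t^3 + 131*t^2 + 389*t + 420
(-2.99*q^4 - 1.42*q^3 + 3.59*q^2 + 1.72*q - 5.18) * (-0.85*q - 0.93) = 2.5415*q^5 + 3.9877*q^4 - 1.7309*q^3 - 4.8007*q^2 + 2.8034*q + 4.8174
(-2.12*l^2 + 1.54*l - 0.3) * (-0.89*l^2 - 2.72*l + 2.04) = 1.8868*l^4 + 4.3958*l^3 - 8.2466*l^2 + 3.9576*l - 0.612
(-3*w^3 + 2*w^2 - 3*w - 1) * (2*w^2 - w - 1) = -6*w^5 + 7*w^4 - 5*w^3 - w^2 + 4*w + 1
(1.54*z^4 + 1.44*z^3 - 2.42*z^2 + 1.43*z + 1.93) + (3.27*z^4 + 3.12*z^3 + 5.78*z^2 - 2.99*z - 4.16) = 4.81*z^4 + 4.56*z^3 + 3.36*z^2 - 1.56*z - 2.23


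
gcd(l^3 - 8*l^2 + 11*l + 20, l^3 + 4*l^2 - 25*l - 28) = l^2 - 3*l - 4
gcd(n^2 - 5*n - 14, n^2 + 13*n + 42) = 1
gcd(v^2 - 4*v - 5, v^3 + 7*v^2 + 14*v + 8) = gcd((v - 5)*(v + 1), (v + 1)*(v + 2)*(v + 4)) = v + 1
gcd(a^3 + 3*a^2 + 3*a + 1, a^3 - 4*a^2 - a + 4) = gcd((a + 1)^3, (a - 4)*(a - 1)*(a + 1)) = a + 1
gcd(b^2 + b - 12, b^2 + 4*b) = b + 4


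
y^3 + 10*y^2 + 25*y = y*(y + 5)^2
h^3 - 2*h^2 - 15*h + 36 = (h - 3)^2*(h + 4)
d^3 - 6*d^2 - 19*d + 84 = (d - 7)*(d - 3)*(d + 4)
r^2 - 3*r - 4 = (r - 4)*(r + 1)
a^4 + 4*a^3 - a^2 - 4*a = a*(a - 1)*(a + 1)*(a + 4)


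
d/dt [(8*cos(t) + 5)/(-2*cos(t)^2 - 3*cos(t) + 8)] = (16*sin(t)^2 - 20*cos(t) - 95)*sin(t)/(3*cos(t) + cos(2*t) - 7)^2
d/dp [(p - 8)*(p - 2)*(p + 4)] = 3*p^2 - 12*p - 24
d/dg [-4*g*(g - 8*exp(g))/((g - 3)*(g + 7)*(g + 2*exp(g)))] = 4*(g*(g - 3)*(g + 7)*(g - 8*exp(g))*(2*exp(g) + 1) + g*(g - 3)*(g - 8*exp(g))*(g + 2*exp(g)) + g*(g + 7)*(g - 8*exp(g))*(g + 2*exp(g)) + (g - 3)*(g + 7)*(g + 2*exp(g))*(g*(8*exp(g) - 1) - g + 8*exp(g)))/((g - 3)^2*(g + 7)^2*(g + 2*exp(g))^2)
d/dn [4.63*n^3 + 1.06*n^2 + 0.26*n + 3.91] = 13.89*n^2 + 2.12*n + 0.26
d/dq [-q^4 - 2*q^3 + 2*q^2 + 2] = 2*q*(-2*q^2 - 3*q + 2)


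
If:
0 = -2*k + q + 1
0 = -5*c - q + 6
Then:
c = 6/5 - q/5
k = q/2 + 1/2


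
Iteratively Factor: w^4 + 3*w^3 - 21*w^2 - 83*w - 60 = (w + 4)*(w^3 - w^2 - 17*w - 15) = (w + 3)*(w + 4)*(w^2 - 4*w - 5) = (w + 1)*(w + 3)*(w + 4)*(w - 5)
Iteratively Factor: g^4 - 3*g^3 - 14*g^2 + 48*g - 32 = (g - 4)*(g^3 + g^2 - 10*g + 8) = (g - 4)*(g + 4)*(g^2 - 3*g + 2) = (g - 4)*(g - 1)*(g + 4)*(g - 2)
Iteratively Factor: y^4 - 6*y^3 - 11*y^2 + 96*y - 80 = (y - 1)*(y^3 - 5*y^2 - 16*y + 80) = (y - 5)*(y - 1)*(y^2 - 16) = (y - 5)*(y - 4)*(y - 1)*(y + 4)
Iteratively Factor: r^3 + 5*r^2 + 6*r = (r + 2)*(r^2 + 3*r) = (r + 2)*(r + 3)*(r)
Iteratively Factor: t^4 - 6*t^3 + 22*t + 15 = (t - 5)*(t^3 - t^2 - 5*t - 3) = (t - 5)*(t + 1)*(t^2 - 2*t - 3) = (t - 5)*(t - 3)*(t + 1)*(t + 1)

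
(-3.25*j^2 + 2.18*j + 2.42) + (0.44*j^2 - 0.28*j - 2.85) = -2.81*j^2 + 1.9*j - 0.43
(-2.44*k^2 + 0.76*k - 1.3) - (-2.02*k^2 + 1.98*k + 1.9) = -0.42*k^2 - 1.22*k - 3.2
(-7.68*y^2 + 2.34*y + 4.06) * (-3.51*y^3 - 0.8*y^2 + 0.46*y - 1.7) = 26.9568*y^5 - 2.0694*y^4 - 19.6554*y^3 + 10.8844*y^2 - 2.1104*y - 6.902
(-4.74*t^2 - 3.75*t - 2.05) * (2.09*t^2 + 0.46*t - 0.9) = -9.9066*t^4 - 10.0179*t^3 - 1.7435*t^2 + 2.432*t + 1.845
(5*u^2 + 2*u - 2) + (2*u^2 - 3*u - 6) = 7*u^2 - u - 8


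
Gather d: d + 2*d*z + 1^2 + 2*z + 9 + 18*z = d*(2*z + 1) + 20*z + 10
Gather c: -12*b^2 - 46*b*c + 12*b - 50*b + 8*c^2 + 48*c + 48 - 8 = -12*b^2 - 38*b + 8*c^2 + c*(48 - 46*b) + 40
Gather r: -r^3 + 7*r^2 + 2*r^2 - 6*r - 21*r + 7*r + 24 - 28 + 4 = -r^3 + 9*r^2 - 20*r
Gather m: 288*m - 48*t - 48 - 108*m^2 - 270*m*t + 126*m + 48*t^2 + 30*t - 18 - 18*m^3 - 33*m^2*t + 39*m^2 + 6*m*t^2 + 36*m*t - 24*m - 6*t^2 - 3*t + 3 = -18*m^3 + m^2*(-33*t - 69) + m*(6*t^2 - 234*t + 390) + 42*t^2 - 21*t - 63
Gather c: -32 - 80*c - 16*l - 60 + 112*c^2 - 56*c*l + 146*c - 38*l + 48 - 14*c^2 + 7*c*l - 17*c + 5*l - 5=98*c^2 + c*(49 - 49*l) - 49*l - 49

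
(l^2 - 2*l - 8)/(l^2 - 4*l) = (l + 2)/l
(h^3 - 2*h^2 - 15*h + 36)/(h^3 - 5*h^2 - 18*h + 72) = (h - 3)/(h - 6)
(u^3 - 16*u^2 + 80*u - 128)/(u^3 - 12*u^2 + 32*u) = (u - 4)/u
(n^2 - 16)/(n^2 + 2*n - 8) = (n - 4)/(n - 2)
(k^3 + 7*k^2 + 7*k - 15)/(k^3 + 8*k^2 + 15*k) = (k - 1)/k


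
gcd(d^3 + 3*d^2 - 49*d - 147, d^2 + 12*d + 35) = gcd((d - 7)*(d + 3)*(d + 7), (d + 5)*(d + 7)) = d + 7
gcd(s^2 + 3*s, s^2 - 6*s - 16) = 1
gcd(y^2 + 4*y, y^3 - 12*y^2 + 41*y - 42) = 1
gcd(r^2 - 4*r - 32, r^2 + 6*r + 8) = r + 4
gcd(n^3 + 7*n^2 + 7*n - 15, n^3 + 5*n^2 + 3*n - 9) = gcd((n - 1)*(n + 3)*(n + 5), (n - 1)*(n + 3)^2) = n^2 + 2*n - 3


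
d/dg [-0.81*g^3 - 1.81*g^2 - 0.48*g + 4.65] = -2.43*g^2 - 3.62*g - 0.48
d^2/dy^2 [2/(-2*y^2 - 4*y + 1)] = 8*(2*y^2 + 4*y - 8*(y + 1)^2 - 1)/(2*y^2 + 4*y - 1)^3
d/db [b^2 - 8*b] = 2*b - 8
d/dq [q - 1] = 1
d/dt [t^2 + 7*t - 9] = 2*t + 7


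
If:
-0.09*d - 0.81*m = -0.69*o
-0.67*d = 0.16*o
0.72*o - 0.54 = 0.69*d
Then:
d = -0.15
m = 0.54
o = 0.61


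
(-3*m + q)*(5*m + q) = -15*m^2 + 2*m*q + q^2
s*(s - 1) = s^2 - s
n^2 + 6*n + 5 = (n + 1)*(n + 5)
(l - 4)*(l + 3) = l^2 - l - 12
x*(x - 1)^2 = x^3 - 2*x^2 + x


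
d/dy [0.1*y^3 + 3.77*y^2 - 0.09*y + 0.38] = 0.3*y^2 + 7.54*y - 0.09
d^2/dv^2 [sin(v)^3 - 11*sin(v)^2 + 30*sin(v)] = -9*sin(v)^3 + 44*sin(v)^2 - 24*sin(v) - 22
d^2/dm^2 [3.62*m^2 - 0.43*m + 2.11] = 7.24000000000000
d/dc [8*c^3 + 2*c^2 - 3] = 4*c*(6*c + 1)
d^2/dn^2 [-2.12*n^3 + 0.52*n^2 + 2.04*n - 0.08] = 1.04 - 12.72*n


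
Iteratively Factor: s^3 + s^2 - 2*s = (s + 2)*(s^2 - s) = s*(s + 2)*(s - 1)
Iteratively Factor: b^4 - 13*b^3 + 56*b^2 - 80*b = (b)*(b^3 - 13*b^2 + 56*b - 80) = b*(b - 5)*(b^2 - 8*b + 16) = b*(b - 5)*(b - 4)*(b - 4)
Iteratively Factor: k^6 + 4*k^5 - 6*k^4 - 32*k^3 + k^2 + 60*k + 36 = (k + 1)*(k^5 + 3*k^4 - 9*k^3 - 23*k^2 + 24*k + 36) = (k + 1)*(k + 3)*(k^4 - 9*k^2 + 4*k + 12) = (k + 1)^2*(k + 3)*(k^3 - k^2 - 8*k + 12) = (k - 2)*(k + 1)^2*(k + 3)*(k^2 + k - 6) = (k - 2)*(k + 1)^2*(k + 3)^2*(k - 2)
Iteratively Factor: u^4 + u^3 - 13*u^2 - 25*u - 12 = (u + 1)*(u^3 - 13*u - 12) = (u + 1)^2*(u^2 - u - 12) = (u - 4)*(u + 1)^2*(u + 3)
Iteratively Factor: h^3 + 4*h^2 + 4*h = (h)*(h^2 + 4*h + 4) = h*(h + 2)*(h + 2)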